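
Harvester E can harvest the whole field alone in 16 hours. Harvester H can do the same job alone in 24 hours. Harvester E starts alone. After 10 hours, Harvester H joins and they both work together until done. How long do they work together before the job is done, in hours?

In the first 10 hours Harvester E alone does 10/16 = 5/8 of the job, leaving 3/8.
Once everyone is working, combined rate: 1/16 + 1/24 = (3 + 2)/48 = 5/48 per hour.
Remaining 3/8 at 5/48 per hour takes 18/5 hours.

18/5 hours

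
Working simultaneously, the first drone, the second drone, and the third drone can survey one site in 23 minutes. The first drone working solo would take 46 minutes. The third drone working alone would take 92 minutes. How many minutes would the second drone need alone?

92 minutes

Combined rate is 1/23 per minute.
Known contribution: 1/46 + 1/92 = (2 + 1)/92 = 3/92 per minute.
So the second drone's rate is 1/23 − 3/92 = 1/92, meaning 92 minutes alone.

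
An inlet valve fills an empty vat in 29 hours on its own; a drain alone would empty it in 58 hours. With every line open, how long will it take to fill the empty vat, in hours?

Net rate = 1/29 − 1/58 = (2 − 1)/58 = 1/58 per hour.
Filling time = 1 ÷ (1/58) = 58 hours.

58 hours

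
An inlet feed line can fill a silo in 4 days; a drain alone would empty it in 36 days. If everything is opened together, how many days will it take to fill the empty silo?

9/2 days

Net rate = 1/4 − 1/36 = (9 − 1)/36 = 8/36 = 2/9 per day.
Filling time = 1 ÷ (2/9) = 9/2 days.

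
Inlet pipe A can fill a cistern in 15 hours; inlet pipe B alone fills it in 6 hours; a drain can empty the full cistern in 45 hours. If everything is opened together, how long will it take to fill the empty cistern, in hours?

90/19 hours

Net rate = 1/15 + 1/6 − 1/45 = (6 + 15 − 2)/90 = 19/90 per hour.
Filling time = 1 ÷ (19/90) = 90/19 hours.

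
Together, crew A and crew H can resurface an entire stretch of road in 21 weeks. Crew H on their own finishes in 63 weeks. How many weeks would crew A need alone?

63/2 weeks

Combined rate is 1/21 per week.
Known contribution: 1/63 per week.
So crew A's rate is 1/21 − 1/63 = 2/63, meaning 63/2 weeks alone.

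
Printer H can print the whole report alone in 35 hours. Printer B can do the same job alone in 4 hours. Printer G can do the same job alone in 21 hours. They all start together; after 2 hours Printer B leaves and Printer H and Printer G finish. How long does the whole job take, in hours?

In the first 2 hours the combined rate is 137/420, so 137/210 of the job is done, leaving 73/210.
After Printer B leaves the rate is 8/105 per hour; the remaining 73/210 takes 73/16 hours.
Total = 2 + 73/16 = 105/16 hours.

105/16 hours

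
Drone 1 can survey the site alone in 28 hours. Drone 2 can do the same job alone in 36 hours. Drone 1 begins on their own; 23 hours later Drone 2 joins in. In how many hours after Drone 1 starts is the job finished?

413/16 hours

In the first 23 hours Drone 1 alone does 23/28 of the job, leaving 5/28.
Once everyone is working, combined rate: 1/28 + 1/36 = (9 + 7)/252 = 16/252 = 4/63 per hour.
Remaining 5/28 at 4/63 per hour takes 45/16 hours.
Total from the start = 23 + 45/16 = 413/16 hours.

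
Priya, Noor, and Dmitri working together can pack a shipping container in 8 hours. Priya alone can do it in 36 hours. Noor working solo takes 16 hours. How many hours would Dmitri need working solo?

144/5 hours

Combined rate is 1/8 per hour.
Known contribution: 1/36 + 1/16 = (4 + 9)/144 = 13/144 per hour.
So Dmitri's rate is 1/8 − 13/144 = 5/144, meaning 144/5 hours alone.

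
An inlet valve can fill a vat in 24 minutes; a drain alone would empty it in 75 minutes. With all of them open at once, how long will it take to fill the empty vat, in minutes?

Net rate = 1/24 − 1/75 = (25 − 8)/600 = 17/600 per minute.
Filling time = 1 ÷ (17/600) = 600/17 minutes.

600/17 minutes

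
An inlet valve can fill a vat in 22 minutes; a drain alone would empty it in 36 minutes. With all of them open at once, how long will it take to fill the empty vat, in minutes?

396/7 minutes

Net rate = 1/22 − 1/36 = (18 − 11)/396 = 7/396 per minute.
Filling time = 1 ÷ (7/396) = 396/7 minutes.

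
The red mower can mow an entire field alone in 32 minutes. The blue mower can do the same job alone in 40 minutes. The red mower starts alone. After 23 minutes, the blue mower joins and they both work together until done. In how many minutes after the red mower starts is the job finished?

28 minutes

In the first 23 minutes the red mower alone does 23/32 of the job, leaving 9/32.
Once everyone is working, combined rate: 1/32 + 1/40 = (5 + 4)/160 = 9/160 per minute.
Remaining 9/32 at 9/160 per minute takes 5 minutes.
Total from the start = 23 + 5 = 28 minutes.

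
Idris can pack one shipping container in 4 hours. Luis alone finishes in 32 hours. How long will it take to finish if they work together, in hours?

Combined rate: 1/4 + 1/32 = (8 + 1)/32 = 9/32 per hour.
Time = 1 ÷ (9/32) = 32/9 hours.

32/9 hours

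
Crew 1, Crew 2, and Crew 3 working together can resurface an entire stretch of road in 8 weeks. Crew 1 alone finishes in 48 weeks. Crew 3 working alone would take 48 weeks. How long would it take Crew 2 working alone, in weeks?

12 weeks

Combined rate is 1/8 per week.
Known contribution: 1/48 + 1/48 = (1 + 1)/48 = 2/48 = 1/24 per week.
So Crew 2's rate is 1/8 − 1/24 = 1/12, meaning 12 weeks alone.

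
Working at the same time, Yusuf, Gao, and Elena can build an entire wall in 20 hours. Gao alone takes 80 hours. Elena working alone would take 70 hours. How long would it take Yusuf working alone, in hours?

Combined rate is 1/20 per hour.
Known contribution: 1/80 + 1/70 = (7 + 8)/560 = 15/560 = 3/112 per hour.
So Yusuf's rate is 1/20 − 3/112 = 13/560, meaning 560/13 hours alone.

560/13 hours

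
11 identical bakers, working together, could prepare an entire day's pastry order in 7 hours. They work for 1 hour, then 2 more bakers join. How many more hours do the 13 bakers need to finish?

66/13 hours

One baker does 1/77 of the job per hour.
After 1 hour with 11 bakers, 1/7 is done (6/7 left).
With 13 bakers the rate is 13/77, so the rest takes 6/7 ÷ 13/77 = 66/13 hours.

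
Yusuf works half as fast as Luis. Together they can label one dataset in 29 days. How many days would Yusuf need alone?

Let Luis's rate be r; then Yusuf's rate is (1/2)r, so together (1/2 + 1)r = (3/2)r = 1/29.
Thus r = 2/87 per day.
Luis alone: 87/2 days; Yusuf alone: 87 days.

87 days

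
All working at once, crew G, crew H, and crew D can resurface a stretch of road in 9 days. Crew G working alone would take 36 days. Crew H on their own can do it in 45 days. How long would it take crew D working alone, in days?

Combined rate is 1/9 per day.
Known contribution: 1/36 + 1/45 = (5 + 4)/180 = 9/180 = 1/20 per day.
So crew D's rate is 1/9 − 1/20 = 11/180, meaning 180/11 days alone.

180/11 days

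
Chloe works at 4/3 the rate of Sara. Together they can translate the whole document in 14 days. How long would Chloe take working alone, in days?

49/2 days

Let Sara's rate be r; then Chloe's rate is (4/3)r, so together (4/3 + 1)r = (7/3)r = 1/14.
Thus r = 3/98 per day.
Sara alone: 98/3 days; Chloe alone: 49/2 days.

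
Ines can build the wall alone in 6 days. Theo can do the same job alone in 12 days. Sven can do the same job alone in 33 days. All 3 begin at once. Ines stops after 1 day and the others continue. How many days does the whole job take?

22/3 days

In the first 1 day the combined rate is 37/132, so 37/132 of the job is done, leaving 95/132.
After Ines leaves the rate is 5/44 per day; the remaining 95/132 takes 19/3 days.
Total = 1 + 19/3 = 22/3 days.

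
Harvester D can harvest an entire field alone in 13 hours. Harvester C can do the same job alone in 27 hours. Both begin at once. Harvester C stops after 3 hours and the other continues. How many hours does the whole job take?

In the first 3 hours the combined rate is 40/351, so 40/117 of the job is done, leaving 77/117.
After harvester C leaves the rate is 1/13 per hour; the remaining 77/117 takes 77/9 hours.
Total = 3 + 77/9 = 104/9 hours.

104/9 hours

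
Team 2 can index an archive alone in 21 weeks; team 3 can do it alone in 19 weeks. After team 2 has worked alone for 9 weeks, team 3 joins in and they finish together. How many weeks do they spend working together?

57/10 weeks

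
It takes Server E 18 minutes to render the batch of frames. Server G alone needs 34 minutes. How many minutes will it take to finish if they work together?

Combined rate: 1/18 + 1/34 = (17 + 9)/306 = 26/306 = 13/153 per minute.
Time = 1 ÷ (13/153) = 153/13 minutes.

153/13 minutes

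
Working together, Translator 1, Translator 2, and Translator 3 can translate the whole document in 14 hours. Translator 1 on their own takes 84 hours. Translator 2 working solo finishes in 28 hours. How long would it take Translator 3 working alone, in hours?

Combined rate is 1/14 per hour.
Known contribution: 1/84 + 1/28 = (1 + 3)/84 = 4/84 = 1/21 per hour.
So Translator 3's rate is 1/14 − 1/21 = 1/42, meaning 42 hours alone.

42 hours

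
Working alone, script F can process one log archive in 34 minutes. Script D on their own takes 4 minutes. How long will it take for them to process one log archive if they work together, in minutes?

Combined rate: 1/34 + 1/4 = (2 + 17)/68 = 19/68 per minute.
Time = 1 ÷ (19/68) = 68/19 minutes.

68/19 minutes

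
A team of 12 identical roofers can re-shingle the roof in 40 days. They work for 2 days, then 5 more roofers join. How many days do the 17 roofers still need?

One roofer does 1/480 of the job per day.
After 2 days with 12 roofers, 1/20 is done (19/20 left).
With 17 roofers the rate is 17/480, so the rest takes 19/20 ÷ 17/480 = 456/17 days.

456/17 days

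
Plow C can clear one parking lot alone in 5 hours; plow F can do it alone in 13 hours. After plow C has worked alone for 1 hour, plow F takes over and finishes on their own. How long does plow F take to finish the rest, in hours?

In 1 hour plow C does 1/5 of the job, leaving 4/5.
Plow F works at 1/13 per hour, so finishing takes 4/5 ÷ 1/13 = 52/5 hours.

52/5 hours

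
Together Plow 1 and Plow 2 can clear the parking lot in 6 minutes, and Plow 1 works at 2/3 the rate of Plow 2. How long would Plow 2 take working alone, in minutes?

10 minutes

Let Plow 2's rate be r; then Plow 1's rate is (2/3)r, so together (2/3 + 1)r = (5/3)r = 1/6.
Thus r = 1/10 per minute.
Plow 2 alone: 10 minutes; Plow 1 alone: 15 minutes.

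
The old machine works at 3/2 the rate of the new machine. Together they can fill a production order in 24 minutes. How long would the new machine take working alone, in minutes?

60 minutes

Let the new machine's rate be r; then the old machine's rate is (3/2)r, so together (3/2 + 1)r = (5/2)r = 1/24.
Thus r = 1/60 per minute.
The new machine alone: 60 minutes; the old machine alone: 40 minutes.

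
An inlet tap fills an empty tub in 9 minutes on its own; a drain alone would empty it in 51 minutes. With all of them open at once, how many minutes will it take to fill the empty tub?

Net rate = 1/9 − 1/51 = (17 − 3)/153 = 14/153 per minute.
Filling time = 1 ÷ (14/153) = 153/14 minutes.

153/14 minutes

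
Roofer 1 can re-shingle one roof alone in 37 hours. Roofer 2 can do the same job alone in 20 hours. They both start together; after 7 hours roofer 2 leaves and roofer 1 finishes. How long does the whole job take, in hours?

In the first 7 hours the combined rate is 57/740, so 399/740 of the job is done, leaving 341/740.
After roofer 2 leaves the rate is 1/37 per hour; the remaining 341/740 takes 341/20 hours.
Total = 7 + 341/20 = 481/20 hours.

481/20 hours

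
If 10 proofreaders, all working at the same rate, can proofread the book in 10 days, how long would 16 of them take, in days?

Total work is 10·10 = 100 proofreader-days.
With 16 proofreaders: 100/16 = 25/4 days.

25/4 days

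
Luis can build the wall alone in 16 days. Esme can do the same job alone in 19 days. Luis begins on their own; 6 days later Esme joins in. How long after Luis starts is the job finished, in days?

80/7 days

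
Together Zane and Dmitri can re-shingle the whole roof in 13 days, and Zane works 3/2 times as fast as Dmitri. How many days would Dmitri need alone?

Let Dmitri's rate be r; then Zane's rate is (3/2)r, so together (3/2 + 1)r = (5/2)r = 1/13.
Thus r = 2/65 per day.
Dmitri alone: 65/2 days; Zane alone: 65/3 days.

65/2 days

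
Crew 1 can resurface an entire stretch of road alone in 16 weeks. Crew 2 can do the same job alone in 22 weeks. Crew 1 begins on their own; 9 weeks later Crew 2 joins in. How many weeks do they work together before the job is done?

77/19 weeks

In the first 9 weeks Crew 1 alone does 9/16 of the job, leaving 7/16.
Once everyone is working, combined rate: 1/16 + 1/22 = (11 + 8)/176 = 19/176 per week.
Remaining 7/16 at 19/176 per week takes 77/19 weeks.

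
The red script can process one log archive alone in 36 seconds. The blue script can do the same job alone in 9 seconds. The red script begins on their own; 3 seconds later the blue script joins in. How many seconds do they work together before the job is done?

In the first 3 seconds the red script alone does 3/36 = 1/12 of the job, leaving 11/12.
Once everyone is working, combined rate: 1/36 + 1/9 = (1 + 4)/36 = 5/36 per second.
Remaining 11/12 at 5/36 per second takes 33/5 seconds.

33/5 seconds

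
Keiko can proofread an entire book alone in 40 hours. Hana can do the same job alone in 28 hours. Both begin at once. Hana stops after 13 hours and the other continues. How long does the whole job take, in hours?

In the first 13 hours the combined rate is 17/280, so 221/280 of the job is done, leaving 59/280.
After Hana leaves the rate is 1/40 per hour; the remaining 59/280 takes 59/7 hours.
Total = 13 + 59/7 = 150/7 hours.

150/7 hours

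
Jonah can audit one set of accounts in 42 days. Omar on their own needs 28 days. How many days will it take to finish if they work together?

Combined rate: 1/42 + 1/28 = (2 + 3)/84 = 5/84 per day.
Time = 1 ÷ (5/84) = 84/5 days.

84/5 days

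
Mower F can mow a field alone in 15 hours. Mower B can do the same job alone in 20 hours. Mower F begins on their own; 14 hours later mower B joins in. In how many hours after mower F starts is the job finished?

In the first 14 hours mower F alone does 14/15 of the job, leaving 1/15.
Once everyone is working, combined rate: 1/15 + 1/20 = (4 + 3)/60 = 7/60 per hour.
Remaining 1/15 at 7/60 per hour takes 4/7 hours.
Total from the start = 14 + 4/7 = 102/7 hours.

102/7 hours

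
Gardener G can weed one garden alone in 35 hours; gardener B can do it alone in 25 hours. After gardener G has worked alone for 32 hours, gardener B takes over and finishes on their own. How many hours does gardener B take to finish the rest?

In 32 hours gardener G does 32/35 of the job, leaving 3/35.
Gardener B works at 1/25 per hour, so finishing takes 3/35 ÷ 1/25 = 15/7 hours.

15/7 hours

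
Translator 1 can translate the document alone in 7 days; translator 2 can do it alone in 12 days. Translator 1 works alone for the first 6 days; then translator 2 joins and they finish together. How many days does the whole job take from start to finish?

126/19 days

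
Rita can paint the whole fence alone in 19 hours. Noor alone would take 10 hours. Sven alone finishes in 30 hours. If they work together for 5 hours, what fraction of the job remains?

4/57

Combined rate: 1/19 + 1/10 + 1/30 = (30 + 57 + 19)/570 = 106/570 = 53/285 per hour.
In 5 hours they complete 5·53/285 = 53/57 of the job.
So 4/57 remains.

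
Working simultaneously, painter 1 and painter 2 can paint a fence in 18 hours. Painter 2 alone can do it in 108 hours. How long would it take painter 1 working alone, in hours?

108/5 hours

Combined rate is 1/18 per hour.
Known contribution: 1/108 per hour.
So painter 1's rate is 1/18 − 1/108 = 5/108, meaning 108/5 hours alone.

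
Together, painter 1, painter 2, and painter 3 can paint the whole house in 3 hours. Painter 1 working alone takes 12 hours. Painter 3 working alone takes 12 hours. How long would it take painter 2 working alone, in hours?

Combined rate is 1/3 per hour.
Known contribution: 1/12 + 1/12 = (1 + 1)/12 = 2/12 = 1/6 per hour.
So painter 2's rate is 1/3 − 1/6 = 1/6, meaning 6 hours alone.

6 hours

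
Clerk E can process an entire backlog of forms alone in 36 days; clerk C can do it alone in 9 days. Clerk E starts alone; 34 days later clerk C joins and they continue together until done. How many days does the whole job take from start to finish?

172/5 days

In 34 days clerk E does 34/36 = 17/18 of the job, leaving 1/18.
Clerk E and clerk C together work at 5/36 per day, so finishing takes 1/18 ÷ 5/36 = 2/5 days.
Total time = 34 + 2/5 = 172/5 days.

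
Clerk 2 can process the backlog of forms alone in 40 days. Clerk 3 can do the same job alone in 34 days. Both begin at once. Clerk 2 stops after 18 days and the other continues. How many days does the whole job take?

187/10 days

In the first 18 days the combined rate is 37/680, so 333/340 of the job is done, leaving 7/340.
After Clerk 2 leaves the rate is 1/34 per day; the remaining 7/340 takes 7/10 days.
Total = 18 + 7/10 = 187/10 days.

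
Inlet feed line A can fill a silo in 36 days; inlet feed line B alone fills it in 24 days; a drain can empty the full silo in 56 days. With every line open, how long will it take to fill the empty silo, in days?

Net rate = 1/36 + 1/24 − 1/56 = (14 + 21 − 9)/504 = 26/504 = 13/252 per day.
Filling time = 1 ÷ (13/252) = 252/13 days.

252/13 days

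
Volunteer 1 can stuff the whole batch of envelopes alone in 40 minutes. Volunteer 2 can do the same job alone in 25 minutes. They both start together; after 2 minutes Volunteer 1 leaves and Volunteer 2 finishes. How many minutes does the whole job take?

In the first 2 minutes the combined rate is 13/200, so 13/100 of the job is done, leaving 87/100.
After Volunteer 1 leaves the rate is 1/25 per minute; the remaining 87/100 takes 87/4 minutes.
Total = 2 + 87/4 = 95/4 minutes.

95/4 minutes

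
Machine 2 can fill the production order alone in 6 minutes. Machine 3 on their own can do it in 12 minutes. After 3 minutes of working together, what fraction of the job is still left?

Combined rate: 1/6 + 1/12 = (2 + 1)/12 = 3/12 = 1/4 per minute.
In 3 minutes they complete 3·1/4 = 3/4 of the job.
So 1/4 remains.

1/4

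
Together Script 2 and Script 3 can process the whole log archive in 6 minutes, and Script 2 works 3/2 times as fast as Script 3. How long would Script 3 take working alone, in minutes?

15 minutes

Let Script 3's rate be r; then Script 2's rate is (3/2)r, so together (3/2 + 1)r = (5/2)r = 1/6.
Thus r = 1/15 per minute.
Script 3 alone: 15 minutes; Script 2 alone: 10 minutes.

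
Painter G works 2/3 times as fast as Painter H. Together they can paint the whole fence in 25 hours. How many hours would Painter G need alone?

Let Painter H's rate be r; then Painter G's rate is (2/3)r, so together (2/3 + 1)r = (5/3)r = 1/25.
Thus r = 3/125 per hour.
Painter H alone: 125/3 hours; Painter G alone: 125/2 hours.

125/2 hours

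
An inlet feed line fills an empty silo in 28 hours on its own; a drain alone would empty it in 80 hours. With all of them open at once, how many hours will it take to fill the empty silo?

560/13 hours

Net rate = 1/28 − 1/80 = (20 − 7)/560 = 13/560 per hour.
Filling time = 1 ÷ (13/560) = 560/13 hours.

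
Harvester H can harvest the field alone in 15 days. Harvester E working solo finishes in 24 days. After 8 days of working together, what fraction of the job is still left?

2/15

Combined rate: 1/15 + 1/24 = (8 + 5)/120 = 13/120 per day.
In 8 days they complete 8·13/120 = 13/15 of the job.
So 2/15 remains.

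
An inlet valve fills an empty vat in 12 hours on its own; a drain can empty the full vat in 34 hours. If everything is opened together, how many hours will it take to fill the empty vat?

204/11 hours

Net rate = 1/12 − 1/34 = (17 − 6)/204 = 11/204 per hour.
Filling time = 1 ÷ (11/204) = 204/11 hours.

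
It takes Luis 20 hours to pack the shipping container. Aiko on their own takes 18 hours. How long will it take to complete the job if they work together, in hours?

180/19 hours

With two workers the combined time is the product over the sum: 20·18/(20+18) = 360/38 = 180/19 hours.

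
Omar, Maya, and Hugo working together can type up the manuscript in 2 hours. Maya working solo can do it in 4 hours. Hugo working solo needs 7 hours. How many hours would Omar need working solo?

28/3 hours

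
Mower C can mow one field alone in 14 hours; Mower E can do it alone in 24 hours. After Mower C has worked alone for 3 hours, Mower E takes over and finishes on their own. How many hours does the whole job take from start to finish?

In 3 hours Mower C does 3/14 of the job, leaving 11/14.
Mower E works at 1/24 per hour, so finishing takes 11/14 ÷ 1/24 = 132/7 hours.
Total time = 3 + 132/7 = 153/7 hours.

153/7 hours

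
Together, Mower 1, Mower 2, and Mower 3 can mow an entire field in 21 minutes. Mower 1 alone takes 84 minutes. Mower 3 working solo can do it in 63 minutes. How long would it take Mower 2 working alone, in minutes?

252/5 minutes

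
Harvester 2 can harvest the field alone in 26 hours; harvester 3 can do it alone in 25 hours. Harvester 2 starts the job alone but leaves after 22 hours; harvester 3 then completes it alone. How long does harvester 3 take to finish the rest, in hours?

50/13 hours

In 22 hours harvester 2 does 22/26 = 11/13 of the job, leaving 2/13.
Harvester 3 works at 1/25 per hour, so finishing takes 2/13 ÷ 1/25 = 50/13 hours.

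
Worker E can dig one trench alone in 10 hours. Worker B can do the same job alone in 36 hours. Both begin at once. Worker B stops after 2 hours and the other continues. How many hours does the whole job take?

In the first 2 hours the combined rate is 23/180, so 23/90 of the job is done, leaving 67/90.
After worker B leaves the rate is 1/10 per hour; the remaining 67/90 takes 67/9 hours.
Total = 2 + 67/9 = 85/9 hours.

85/9 hours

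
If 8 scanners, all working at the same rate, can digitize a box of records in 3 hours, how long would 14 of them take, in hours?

12/7 hours

Total work is 8·3 = 24 scanner-hours.
With 14 scanners: 24/14 = 12/7 hours.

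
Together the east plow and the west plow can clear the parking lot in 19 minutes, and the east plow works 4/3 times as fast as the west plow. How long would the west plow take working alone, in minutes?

133/3 minutes

Let the west plow's rate be r; then the east plow's rate is (4/3)r, so together (4/3 + 1)r = (7/3)r = 1/19.
Thus r = 3/133 per minute.
The west plow alone: 133/3 minutes; the east plow alone: 133/4 minutes.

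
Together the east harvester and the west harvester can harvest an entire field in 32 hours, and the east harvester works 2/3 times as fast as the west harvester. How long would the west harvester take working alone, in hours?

Let the west harvester's rate be r; then the east harvester's rate is (2/3)r, so together (2/3 + 1)r = (5/3)r = 1/32.
Thus r = 3/160 per hour.
The west harvester alone: 160/3 hours; the east harvester alone: 80 hours.

160/3 hours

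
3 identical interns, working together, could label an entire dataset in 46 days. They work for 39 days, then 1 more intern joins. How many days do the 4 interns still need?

21/4 days

One intern does 1/138 of the job per day.
After 39 days with 3 interns, 39/46 is done (7/46 left).
With 4 interns the rate is 4/138 = 2/69, so the rest takes 7/46 ÷ 2/69 = 21/4 days.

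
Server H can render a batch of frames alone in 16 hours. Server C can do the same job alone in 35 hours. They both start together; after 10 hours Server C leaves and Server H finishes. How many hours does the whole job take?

In the first 10 hours the combined rate is 51/560, so 51/56 of the job is done, leaving 5/56.
After Server C leaves the rate is 1/16 per hour; the remaining 5/56 takes 10/7 hours.
Total = 10 + 10/7 = 80/7 hours.

80/7 hours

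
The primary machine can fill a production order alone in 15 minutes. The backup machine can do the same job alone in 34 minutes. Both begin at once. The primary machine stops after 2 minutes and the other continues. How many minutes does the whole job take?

In the first 2 minutes the combined rate is 49/510, so 49/255 of the job is done, leaving 206/255.
After the primary machine leaves the rate is 1/34 per minute; the remaining 206/255 takes 412/15 minutes.
Total = 2 + 412/15 = 442/15 minutes.

442/15 minutes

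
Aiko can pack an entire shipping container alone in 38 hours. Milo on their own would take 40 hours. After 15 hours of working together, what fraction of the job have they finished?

117/152

Combined rate: 1/38 + 1/40 = (20 + 19)/760 = 39/760 per hour.
In 15 hours they complete 15·39/760 = 117/152 of the job.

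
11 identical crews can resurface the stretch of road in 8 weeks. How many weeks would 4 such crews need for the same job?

22 weeks

Total work is 11·8 = 88 crew-weeks.
With 4 crews: 88/4 = 22 weeks.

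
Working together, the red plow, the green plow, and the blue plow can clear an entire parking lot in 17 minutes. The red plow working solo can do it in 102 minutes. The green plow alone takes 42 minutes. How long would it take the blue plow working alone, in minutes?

Combined rate is 1/17 per minute.
Known contribution: 1/102 + 1/42 = (7 + 17)/714 = 24/714 = 4/119 per minute.
So the blue plow's rate is 1/17 − 4/119 = 3/119, meaning 119/3 minutes alone.

119/3 minutes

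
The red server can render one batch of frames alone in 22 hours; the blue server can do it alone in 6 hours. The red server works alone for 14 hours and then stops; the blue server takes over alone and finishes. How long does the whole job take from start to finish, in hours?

178/11 hours

In 14 hours the red server does 14/22 = 7/11 of the job, leaving 4/11.
The blue server works at 1/6 per hour, so finishing takes 4/11 ÷ 1/6 = 24/11 hours.
Total time = 14 + 24/11 = 178/11 hours.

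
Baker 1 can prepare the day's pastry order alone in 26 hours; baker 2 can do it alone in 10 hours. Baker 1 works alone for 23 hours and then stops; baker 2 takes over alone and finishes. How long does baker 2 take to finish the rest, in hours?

15/13 hours

In 23 hours baker 1 does 23/26 of the job, leaving 3/26.
Baker 2 works at 1/10 per hour, so finishing takes 3/26 ÷ 1/10 = 15/13 hours.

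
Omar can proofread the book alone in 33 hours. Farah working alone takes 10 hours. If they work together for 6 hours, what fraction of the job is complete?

43/55

Combined rate: 1/33 + 1/10 = (10 + 33)/330 = 43/330 per hour.
In 6 hours they complete 6·43/330 = 43/55 of the job.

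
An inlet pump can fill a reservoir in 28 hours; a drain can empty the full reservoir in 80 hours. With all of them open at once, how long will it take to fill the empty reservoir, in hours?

Net rate = 1/28 − 1/80 = (20 − 7)/560 = 13/560 per hour.
Filling time = 1 ÷ (13/560) = 560/13 hours.

560/13 hours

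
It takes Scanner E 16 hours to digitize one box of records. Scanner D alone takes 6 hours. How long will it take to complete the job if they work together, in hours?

With two workers the combined time is the product over the sum: 16·6/(16+6) = 96/22 = 48/11 hours.

48/11 hours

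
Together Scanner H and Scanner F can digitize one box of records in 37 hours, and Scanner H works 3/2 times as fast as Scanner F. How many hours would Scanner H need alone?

Let Scanner F's rate be r; then Scanner H's rate is (3/2)r, so together (3/2 + 1)r = (5/2)r = 1/37.
Thus r = 2/185 per hour.
Scanner F alone: 185/2 hours; Scanner H alone: 185/3 hours.

185/3 hours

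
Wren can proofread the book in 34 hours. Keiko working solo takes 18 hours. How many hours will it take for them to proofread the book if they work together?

153/13 hours

Combined rate: 1/34 + 1/18 = (9 + 17)/306 = 26/306 = 13/153 per hour.
Time = 1 ÷ (13/153) = 153/13 hours.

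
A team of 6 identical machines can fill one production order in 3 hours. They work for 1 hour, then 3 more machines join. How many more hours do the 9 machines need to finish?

4/3 hours

One machine does 1/18 of the job per hour.
After 1 hour with 6 machines, 1/3 is done (2/3 left).
With 9 machines the rate is 9/18 = 1/2, so the rest takes 2/3 ÷ 1/2 = 4/3 hours.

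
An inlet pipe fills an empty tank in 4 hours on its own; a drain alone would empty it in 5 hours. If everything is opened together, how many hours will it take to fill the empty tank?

Net rate = 1/4 − 1/5 = (5 − 4)/20 = 1/20 per hour.
Filling time = 1 ÷ (1/20) = 20 hours.

20 hours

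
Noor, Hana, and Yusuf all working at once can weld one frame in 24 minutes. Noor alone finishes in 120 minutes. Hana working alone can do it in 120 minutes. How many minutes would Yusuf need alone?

40 minutes

Combined rate is 1/24 per minute.
Known contribution: 1/120 + 1/120 = (1 + 1)/120 = 2/120 = 1/60 per minute.
So Yusuf's rate is 1/24 − 1/60 = 1/40, meaning 40 minutes alone.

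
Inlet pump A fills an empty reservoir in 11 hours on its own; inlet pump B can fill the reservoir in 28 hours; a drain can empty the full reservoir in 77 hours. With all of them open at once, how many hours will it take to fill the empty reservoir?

44/5 hours

Net rate = 1/11 + 1/28 − 1/77 = (28 + 11 − 4)/308 = 35/308 = 5/44 per hour.
Filling time = 1 ÷ (5/44) = 44/5 hours.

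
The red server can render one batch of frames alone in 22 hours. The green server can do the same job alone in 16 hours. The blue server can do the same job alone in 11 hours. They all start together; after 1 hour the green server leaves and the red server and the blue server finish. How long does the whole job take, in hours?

In the first 1 hour the combined rate is 35/176, so 35/176 of the job is done, leaving 141/176.
After the green server leaves the rate is 3/22 per hour; the remaining 141/176 takes 47/8 hours.
Total = 1 + 47/8 = 55/8 hours.

55/8 hours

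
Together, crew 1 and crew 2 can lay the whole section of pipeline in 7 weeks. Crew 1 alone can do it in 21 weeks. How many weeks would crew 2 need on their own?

Combined rate is 1/7 per week.
Known contribution: 1/21 per week.
So crew 2's rate is 1/7 − 1/21 = 2/21, meaning 21/2 weeks alone.

21/2 weeks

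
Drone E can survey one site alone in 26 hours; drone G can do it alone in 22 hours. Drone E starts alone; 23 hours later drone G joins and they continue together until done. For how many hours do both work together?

11/8 hours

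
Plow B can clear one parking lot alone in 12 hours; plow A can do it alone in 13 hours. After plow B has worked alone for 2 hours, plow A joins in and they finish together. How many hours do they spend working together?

26/5 hours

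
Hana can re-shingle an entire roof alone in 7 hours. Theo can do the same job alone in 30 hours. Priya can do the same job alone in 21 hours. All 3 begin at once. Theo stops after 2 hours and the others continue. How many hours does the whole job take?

49/10 hours

In the first 2 hours the combined rate is 47/210, so 47/105 of the job is done, leaving 58/105.
After Theo leaves the rate is 4/21 per hour; the remaining 58/105 takes 29/10 hours.
Total = 2 + 29/10 = 49/10 hours.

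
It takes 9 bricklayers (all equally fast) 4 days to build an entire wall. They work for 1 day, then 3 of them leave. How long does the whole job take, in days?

One bricklayer does 1/36 of the job per day.
After 1 day with 9 bricklayers, 1/4 is done (3/4 left).
With 6 bricklayers the rate is 6/36 = 1/6, so the rest takes 3/4 ÷ 1/6 = 9/2 days.
Total = 1 + 9/2 = 11/2 days.

11/2 days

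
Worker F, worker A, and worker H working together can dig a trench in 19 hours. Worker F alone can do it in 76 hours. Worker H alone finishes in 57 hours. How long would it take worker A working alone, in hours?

Combined rate is 1/19 per hour.
Known contribution: 1/76 + 1/57 = (3 + 4)/228 = 7/228 per hour.
So worker A's rate is 1/19 − 7/228 = 5/228, meaning 228/5 hours alone.

228/5 hours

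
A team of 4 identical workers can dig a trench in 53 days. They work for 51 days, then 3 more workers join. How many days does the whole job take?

365/7 days

One worker does 1/212 of the job per day.
After 51 days with 4 workers, 51/53 is done (2/53 left).
With 7 workers the rate is 7/212, so the rest takes 2/53 ÷ 7/212 = 8/7 days.
Total = 51 + 8/7 = 365/7 days.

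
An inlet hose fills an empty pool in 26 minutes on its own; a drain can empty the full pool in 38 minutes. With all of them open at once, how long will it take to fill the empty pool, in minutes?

247/3 minutes

Net rate = 1/26 − 1/38 = (19 − 13)/494 = 6/494 = 3/247 per minute.
Filling time = 1 ÷ (3/247) = 247/3 minutes.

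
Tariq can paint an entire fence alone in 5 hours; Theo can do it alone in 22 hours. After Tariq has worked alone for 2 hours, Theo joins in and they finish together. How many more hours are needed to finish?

In 2 hours Tariq does 2/5 of the job, leaving 3/5.
Tariq and Theo together work at 27/110 per hour, so finishing takes 3/5 ÷ 27/110 = 22/9 hours.

22/9 hours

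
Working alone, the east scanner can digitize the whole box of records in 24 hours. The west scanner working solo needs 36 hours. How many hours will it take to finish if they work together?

Combined rate: 1/24 + 1/36 = (3 + 2)/72 = 5/72 per hour.
Time = 1 ÷ (5/72) = 72/5 hours.

72/5 hours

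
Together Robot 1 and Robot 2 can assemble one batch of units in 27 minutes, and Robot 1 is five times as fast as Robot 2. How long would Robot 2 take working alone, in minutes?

162 minutes

Let Robot 2's rate be r; then Robot 1's rate is 5r, so together (5 + 1)r = 6r = 1/27.
Thus r = 1/162 per minute.
Robot 2 alone: 162 minutes; Robot 1 alone: 162/5 minutes.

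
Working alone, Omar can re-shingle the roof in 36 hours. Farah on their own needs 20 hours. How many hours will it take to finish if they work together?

90/7 hours

Combined rate: 1/36 + 1/20 = (5 + 9)/180 = 14/180 = 7/90 per hour.
Time = 1 ÷ (7/90) = 90/7 hours.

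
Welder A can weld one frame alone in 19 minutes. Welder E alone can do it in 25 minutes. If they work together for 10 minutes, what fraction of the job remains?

7/95

Combined rate: 1/19 + 1/25 = (25 + 19)/475 = 44/475 per minute.
In 10 minutes they complete 10·44/475 = 88/95 of the job.
So 7/95 remains.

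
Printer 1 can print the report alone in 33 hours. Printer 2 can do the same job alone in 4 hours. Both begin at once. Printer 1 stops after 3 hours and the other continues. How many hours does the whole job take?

40/11 hours

In the first 3 hours the combined rate is 37/132, so 37/44 of the job is done, leaving 7/44.
After printer 1 leaves the rate is 1/4 per hour; the remaining 7/44 takes 7/11 hours.
Total = 3 + 7/11 = 40/11 hours.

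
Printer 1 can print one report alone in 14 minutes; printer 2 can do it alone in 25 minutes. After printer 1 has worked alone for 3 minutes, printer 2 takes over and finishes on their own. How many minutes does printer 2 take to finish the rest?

275/14 minutes

In 3 minutes printer 1 does 3/14 of the job, leaving 11/14.
Printer 2 works at 1/25 per minute, so finishing takes 11/14 ÷ 1/25 = 275/14 minutes.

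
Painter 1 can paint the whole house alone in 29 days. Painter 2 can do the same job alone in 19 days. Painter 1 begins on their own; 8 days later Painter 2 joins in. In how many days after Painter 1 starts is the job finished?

261/16 days

In the first 8 days Painter 1 alone does 8/29 of the job, leaving 21/29.
Once everyone is working, combined rate: 1/29 + 1/19 = (19 + 29)/551 = 48/551 per day.
Remaining 21/29 at 48/551 per day takes 133/16 days.
Total from the start = 8 + 133/16 = 261/16 days.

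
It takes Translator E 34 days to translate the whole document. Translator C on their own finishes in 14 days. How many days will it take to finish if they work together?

With two workers the combined time is the product over the sum: 34·14/(34+14) = 476/48 = 119/12 days.

119/12 days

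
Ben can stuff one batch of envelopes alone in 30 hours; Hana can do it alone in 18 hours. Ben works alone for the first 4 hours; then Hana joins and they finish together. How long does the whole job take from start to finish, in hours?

55/4 hours

In 4 hours Ben does 4/30 = 2/15 of the job, leaving 13/15.
Ben and Hana together work at 4/45 per hour, so finishing takes 13/15 ÷ 4/45 = 39/4 hours.
Total time = 4 + 39/4 = 55/4 hours.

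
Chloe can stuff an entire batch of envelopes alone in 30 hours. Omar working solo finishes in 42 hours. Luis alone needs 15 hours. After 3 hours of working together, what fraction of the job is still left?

22/35

Combined rate: 1/30 + 1/42 + 1/15 = (7 + 5 + 14)/210 = 26/210 = 13/105 per hour.
In 3 hours they complete 3·13/105 = 13/35 of the job.
So 22/35 remains.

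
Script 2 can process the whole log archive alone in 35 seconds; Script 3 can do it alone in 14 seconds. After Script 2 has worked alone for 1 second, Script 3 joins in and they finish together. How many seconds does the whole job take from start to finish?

In 1 second Script 2 does 1/35 of the job, leaving 34/35.
Script 2 and Script 3 together work at 1/10 per second, so finishing takes 34/35 ÷ 1/10 = 68/7 seconds.
Total time = 1 + 68/7 = 75/7 seconds.

75/7 seconds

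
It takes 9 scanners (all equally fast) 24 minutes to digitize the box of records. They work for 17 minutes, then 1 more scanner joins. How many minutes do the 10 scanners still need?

One scanner does 1/216 of the job per minute.
After 17 minutes with 9 scanners, 17/24 is done (7/24 left).
With 10 scanners the rate is 10/216 = 5/108, so the rest takes 7/24 ÷ 5/108 = 63/10 minutes.

63/10 minutes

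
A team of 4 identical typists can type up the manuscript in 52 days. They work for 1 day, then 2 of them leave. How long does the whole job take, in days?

103 days

One typist does 1/208 of the job per day.
After 1 day with 4 typists, 1/52 is done (51/52 left).
With 2 typists the rate is 2/208 = 1/104, so the rest takes 51/52 ÷ 1/104 = 102 days.
Total = 1 + 102 = 103 days.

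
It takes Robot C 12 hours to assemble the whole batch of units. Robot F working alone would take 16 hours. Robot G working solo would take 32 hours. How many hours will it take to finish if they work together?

96/17 hours

Combined rate: 1/12 + 1/16 + 1/32 = (8 + 6 + 3)/96 = 17/96 per hour.
Time = 1 ÷ (17/96) = 96/17 hours.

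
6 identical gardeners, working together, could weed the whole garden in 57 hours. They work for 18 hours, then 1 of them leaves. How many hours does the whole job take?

One gardener does 1/342 of the job per hour.
After 18 hours with 6 gardeners, 6/19 is done (13/19 left).
With 5 gardeners the rate is 5/342, so the rest takes 13/19 ÷ 5/342 = 234/5 hours.
Total = 18 + 234/5 = 324/5 hours.

324/5 hours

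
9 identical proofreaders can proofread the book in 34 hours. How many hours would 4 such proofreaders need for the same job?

Total work is 9·34 = 306 proofreader-hours.
With 4 proofreaders: 306/4 = 153/2 hours.

153/2 hours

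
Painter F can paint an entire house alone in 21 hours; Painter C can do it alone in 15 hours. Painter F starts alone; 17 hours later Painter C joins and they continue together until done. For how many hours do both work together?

In 17 hours Painter F does 17/21 of the job, leaving 4/21.
Painter F and Painter C together work at 4/35 per hour, so finishing takes 4/21 ÷ 4/35 = 5/3 hours.

5/3 hours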